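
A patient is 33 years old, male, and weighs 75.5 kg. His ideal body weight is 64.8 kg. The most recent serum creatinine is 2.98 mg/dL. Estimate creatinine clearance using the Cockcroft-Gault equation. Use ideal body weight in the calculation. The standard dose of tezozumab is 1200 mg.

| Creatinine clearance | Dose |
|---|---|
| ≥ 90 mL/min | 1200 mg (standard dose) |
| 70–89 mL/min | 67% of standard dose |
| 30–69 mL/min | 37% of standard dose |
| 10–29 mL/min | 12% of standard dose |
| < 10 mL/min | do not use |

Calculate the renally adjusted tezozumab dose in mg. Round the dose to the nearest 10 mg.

CrCl = (140 − 33) × 64.8 / (72 × 2.98) = 6933.6 / 214.56 ≈ 32.3 mL/min
CrCl ≈ 32 mL/min → bracket 30–69 mL/min.
37% of 1200 mg = 444 mg → 440 mg

440 mg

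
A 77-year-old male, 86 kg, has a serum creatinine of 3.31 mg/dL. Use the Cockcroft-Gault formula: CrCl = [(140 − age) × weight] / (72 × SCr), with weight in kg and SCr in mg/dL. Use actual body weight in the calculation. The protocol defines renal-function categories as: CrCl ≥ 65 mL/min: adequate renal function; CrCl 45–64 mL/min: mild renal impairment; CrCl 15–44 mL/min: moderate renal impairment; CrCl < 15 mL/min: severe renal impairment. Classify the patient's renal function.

moderate renal impairment

CrCl = (140 − 77) × 86 / (72 × 3.31) = 5418.0 / 238.32 ≈ 22.7 mL/min
23 mL/min falls in the 'moderate renal impairment' range.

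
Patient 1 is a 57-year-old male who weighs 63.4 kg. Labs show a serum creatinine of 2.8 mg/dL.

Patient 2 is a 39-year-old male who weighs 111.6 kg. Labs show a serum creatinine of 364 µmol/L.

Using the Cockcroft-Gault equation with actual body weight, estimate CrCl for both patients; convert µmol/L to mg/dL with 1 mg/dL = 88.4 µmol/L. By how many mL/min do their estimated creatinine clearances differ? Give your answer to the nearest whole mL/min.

Patient 1: CrCl = (140 − 57) × 63.4 / (72 × 2.8) = 5262.2 / 201.60 ≈ 26.1 mL/min
Patient 2: SCr = 364 / 88.4 = 4.118 mg/dL
Patient 2: CrCl = (140 − 39) × 111.6 / (72 × 4.118) = 11271.6 / 296.50 ≈ 38.0 mL/min
|26.1 − 38.0| = 11.9 mL/min

12 mL/min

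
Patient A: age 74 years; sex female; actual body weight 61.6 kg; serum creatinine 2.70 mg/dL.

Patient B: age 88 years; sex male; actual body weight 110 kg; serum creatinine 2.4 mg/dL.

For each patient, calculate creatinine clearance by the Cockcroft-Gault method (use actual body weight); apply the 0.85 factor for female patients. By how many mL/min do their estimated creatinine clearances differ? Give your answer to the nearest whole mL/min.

Patient A: CrCl = (140 − 74) × 61.6 / (72 × 2.7) × 0.85 = 4065.6 / 194.40 × 0.85 ≈ 17.8 mL/min
Patient B: CrCl = (140 − 88) × 110 / (72 × 2.4) = 5720.0 / 172.80 ≈ 33.1 mL/min
|17.8 − 33.1| = 15.3 mL/min

15 mL/min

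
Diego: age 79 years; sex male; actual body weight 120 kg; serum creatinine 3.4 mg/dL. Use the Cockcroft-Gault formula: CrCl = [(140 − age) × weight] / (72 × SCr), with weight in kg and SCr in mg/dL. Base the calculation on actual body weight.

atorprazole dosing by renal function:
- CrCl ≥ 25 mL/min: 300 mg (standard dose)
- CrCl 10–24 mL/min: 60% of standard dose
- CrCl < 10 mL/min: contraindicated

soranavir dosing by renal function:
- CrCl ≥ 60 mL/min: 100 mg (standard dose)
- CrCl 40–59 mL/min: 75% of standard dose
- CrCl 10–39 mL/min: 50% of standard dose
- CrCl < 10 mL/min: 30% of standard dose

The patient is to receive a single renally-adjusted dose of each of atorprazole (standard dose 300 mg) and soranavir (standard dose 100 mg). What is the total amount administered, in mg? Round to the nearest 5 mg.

CrCl = (140 − 79) × 120 / (72 × 3.4) = 7320.0 / 244.80 ≈ 29.9 mL/min
CrCl ≈ 30 mL/min.
atorprazole: ≥ 25 mL/min → 100% of 300 mg = 300 mg.
soranavir: 10–39 mL/min → 50% of 100 mg = 50 mg.
Total = 300 + 50 = 350 mg.

350 mg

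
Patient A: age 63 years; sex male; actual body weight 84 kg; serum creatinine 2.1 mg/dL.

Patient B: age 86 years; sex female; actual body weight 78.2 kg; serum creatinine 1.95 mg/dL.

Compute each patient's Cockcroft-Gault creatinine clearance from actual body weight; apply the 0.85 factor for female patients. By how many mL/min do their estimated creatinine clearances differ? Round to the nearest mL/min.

Patient A: CrCl = (140 − 63) × 84 / (72 × 2.1) = 6468.0 / 151.20 ≈ 42.8 mL/min
Patient B: CrCl = (140 − 86) × 78.2 / (72 × 1.95) × 0.85 = 4222.8 / 140.40 × 0.85 ≈ 25.6 mL/min
|42.8 − 25.6| = 17.2 mL/min

17 mL/min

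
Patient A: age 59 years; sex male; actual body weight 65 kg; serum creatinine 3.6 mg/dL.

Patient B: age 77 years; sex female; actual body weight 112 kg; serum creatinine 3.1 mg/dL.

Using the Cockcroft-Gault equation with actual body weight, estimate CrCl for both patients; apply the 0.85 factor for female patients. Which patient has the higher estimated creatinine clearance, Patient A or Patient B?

Patient A: CrCl = (140 − 59) × 65 / (72 × 3.6) = 5265.0 / 259.20 ≈ 20.3 mL/min
Patient B: CrCl = (140 − 77) × 112 / (72 × 3.1) × 0.85 = 7056.0 / 223.20 × 0.85 ≈ 26.9 mL/min
20.3 vs 26.9 mL/min → Patient B is higher.

Patient B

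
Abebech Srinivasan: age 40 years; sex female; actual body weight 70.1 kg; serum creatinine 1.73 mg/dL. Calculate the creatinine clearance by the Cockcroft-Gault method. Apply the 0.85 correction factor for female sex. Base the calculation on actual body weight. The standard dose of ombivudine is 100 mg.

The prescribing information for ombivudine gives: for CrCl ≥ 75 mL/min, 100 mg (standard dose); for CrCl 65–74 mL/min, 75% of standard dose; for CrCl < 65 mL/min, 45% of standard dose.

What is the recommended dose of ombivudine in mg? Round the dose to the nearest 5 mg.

45 mg

CrCl = (140 − 40) × 70.1 / (72 × 1.73) × 0.85 = 7010.0 / 124.56 × 0.85 ≈ 47.8 mL/min
CrCl ≈ 48 mL/min → bracket < 65 mL/min.
45% of 100 mg = 45 mg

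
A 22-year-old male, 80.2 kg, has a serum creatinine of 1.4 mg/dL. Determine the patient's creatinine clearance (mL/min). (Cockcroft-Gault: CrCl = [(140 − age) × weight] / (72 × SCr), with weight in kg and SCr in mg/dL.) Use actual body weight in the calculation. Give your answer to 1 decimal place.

93.9 mL/min

CrCl = (140 − 22) × 80.2 / (72 × 1.4) = 9463.6 / 100.80 ≈ 93.9 mL/min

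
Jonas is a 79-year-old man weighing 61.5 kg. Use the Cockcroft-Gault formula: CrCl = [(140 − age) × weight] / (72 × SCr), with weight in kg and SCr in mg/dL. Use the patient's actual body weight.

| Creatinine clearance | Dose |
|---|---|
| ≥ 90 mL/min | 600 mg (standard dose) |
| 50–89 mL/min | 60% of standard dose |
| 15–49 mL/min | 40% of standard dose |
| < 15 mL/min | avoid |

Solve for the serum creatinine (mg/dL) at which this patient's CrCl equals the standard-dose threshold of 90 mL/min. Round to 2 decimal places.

0.58 mg/dL

Standard dose requires CrCl ≥ 90 mL/min.
Set (140 − 79) × 61.5 / (72 × SCr) = 90
SCr = (140 − 79) × 61.5 / (72 × 90) = 0.579 mg/dL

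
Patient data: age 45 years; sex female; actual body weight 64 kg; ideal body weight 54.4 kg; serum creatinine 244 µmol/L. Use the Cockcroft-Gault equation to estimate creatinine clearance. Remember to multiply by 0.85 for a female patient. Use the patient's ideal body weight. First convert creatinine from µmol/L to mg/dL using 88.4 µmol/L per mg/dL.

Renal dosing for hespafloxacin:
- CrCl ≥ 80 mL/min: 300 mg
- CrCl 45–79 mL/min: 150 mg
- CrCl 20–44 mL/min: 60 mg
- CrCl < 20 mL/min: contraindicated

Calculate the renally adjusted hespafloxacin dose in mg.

60 mg

SCr = 244 / 88.4 = 2.76 mg/dL
CrCl = (140 − 45) × 54.4 / (72 × 2.76) × 0.85 = 5168.0 / 198.72 × 0.85 ≈ 22.1 mL/min
CrCl ≈ 22 mL/min → bracket 20–44 mL/min.
Dose for this bracket: 60 mg.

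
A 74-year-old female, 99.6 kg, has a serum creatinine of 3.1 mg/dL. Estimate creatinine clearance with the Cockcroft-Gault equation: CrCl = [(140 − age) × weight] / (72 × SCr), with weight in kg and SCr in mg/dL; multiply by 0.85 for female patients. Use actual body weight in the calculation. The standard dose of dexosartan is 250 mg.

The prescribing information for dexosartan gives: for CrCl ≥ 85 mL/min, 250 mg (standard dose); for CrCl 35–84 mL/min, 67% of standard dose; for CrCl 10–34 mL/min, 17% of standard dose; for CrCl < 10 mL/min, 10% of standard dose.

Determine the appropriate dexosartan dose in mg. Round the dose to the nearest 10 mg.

CrCl = (140 − 74) × 99.6 / (72 × 3.1) × 0.85 = 6573.6 / 223.20 × 0.85 ≈ 25.0 mL/min
CrCl ≈ 25 mL/min → bracket 10–34 mL/min.
17% of 250 mg = 42.5 mg → 40 mg

40 mg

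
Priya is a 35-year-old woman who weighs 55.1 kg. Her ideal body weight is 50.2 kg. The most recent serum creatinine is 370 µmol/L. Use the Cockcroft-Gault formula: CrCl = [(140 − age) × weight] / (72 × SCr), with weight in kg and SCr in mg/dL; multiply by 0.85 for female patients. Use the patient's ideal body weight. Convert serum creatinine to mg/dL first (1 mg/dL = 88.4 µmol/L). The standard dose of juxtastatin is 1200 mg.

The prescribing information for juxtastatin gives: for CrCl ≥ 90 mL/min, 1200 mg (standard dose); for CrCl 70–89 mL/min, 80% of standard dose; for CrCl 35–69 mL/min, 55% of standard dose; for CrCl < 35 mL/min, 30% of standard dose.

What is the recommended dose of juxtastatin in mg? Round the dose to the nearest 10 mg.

360 mg

SCr = 370 / 88.4 = 4.186 mg/dL
CrCl = (140 − 35) × 50.2 / (72 × 4.186) × 0.85 = 5271.0 / 301.39 × 0.85 ≈ 14.9 mL/min
CrCl ≈ 15 mL/min → bracket < 35 mL/min.
30% of 1200 mg = 360 mg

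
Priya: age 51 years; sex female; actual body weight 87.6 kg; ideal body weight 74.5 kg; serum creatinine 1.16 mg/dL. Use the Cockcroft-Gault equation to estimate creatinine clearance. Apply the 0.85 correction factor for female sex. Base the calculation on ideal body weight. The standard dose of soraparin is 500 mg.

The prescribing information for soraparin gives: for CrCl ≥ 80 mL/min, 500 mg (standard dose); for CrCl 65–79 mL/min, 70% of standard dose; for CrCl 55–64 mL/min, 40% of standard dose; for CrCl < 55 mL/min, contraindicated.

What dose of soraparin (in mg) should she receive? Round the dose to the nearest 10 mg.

CrCl = (140 − 51) × 74.5 / (72 × 1.16) × 0.85 = 6630.5 / 83.52 × 0.85 ≈ 67.5 mL/min
CrCl ≈ 67 mL/min → bracket 65–79 mL/min.
70% of 500 mg = 350 mg

350 mg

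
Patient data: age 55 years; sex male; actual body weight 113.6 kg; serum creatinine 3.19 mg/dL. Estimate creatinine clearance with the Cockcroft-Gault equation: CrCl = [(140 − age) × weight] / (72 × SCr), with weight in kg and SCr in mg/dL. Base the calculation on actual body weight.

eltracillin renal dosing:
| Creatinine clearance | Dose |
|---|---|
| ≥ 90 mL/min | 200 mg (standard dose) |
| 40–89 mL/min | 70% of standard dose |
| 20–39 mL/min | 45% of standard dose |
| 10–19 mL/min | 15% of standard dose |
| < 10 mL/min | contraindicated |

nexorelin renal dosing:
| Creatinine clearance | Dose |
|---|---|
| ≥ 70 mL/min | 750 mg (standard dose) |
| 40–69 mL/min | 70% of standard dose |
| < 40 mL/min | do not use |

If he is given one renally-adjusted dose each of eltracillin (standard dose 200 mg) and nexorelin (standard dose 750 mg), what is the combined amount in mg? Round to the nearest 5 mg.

665 mg

CrCl = (140 − 55) × 113.6 / (72 × 3.19) = 9656.0 / 229.68 ≈ 42.0 mL/min
CrCl ≈ 42 mL/min.
eltracillin: 40–89 mL/min → 70% of 200 mg = 140 mg.
nexorelin: 40–69 mL/min → 70% of 750 mg = 525 mg.
Total = 140 + 525 = 665 mg.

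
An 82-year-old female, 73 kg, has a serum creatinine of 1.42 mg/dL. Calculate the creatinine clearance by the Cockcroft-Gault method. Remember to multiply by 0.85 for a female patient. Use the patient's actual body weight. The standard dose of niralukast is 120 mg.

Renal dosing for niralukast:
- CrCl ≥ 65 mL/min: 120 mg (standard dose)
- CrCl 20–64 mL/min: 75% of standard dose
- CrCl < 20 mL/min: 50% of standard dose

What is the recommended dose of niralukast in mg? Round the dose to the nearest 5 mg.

CrCl = (140 − 82) × 73 / (72 × 1.42) × 0.85 = 4234.0 / 102.24 × 0.85 ≈ 35.2 mL/min
CrCl ≈ 35 mL/min → bracket 20–64 mL/min.
75% of 120 mg = 90 mg

90 mg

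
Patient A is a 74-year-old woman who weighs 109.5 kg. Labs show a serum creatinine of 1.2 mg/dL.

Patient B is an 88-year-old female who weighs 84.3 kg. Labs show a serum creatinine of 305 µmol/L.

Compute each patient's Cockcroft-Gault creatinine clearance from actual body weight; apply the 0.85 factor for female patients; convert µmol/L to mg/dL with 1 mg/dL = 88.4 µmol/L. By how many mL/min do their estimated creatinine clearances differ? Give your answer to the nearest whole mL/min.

Patient A: CrCl = (140 − 74) × 109.5 / (72 × 1.2) × 0.85 = 7227.0 / 86.40 × 0.85 ≈ 71.1 mL/min
Patient B: SCr = 305 / 88.4 = 3.45 mg/dL
Patient B: CrCl = (140 − 88) × 84.3 / (72 × 3.45) × 0.85 = 4383.6 / 248.40 × 0.85 ≈ 15.0 mL/min
|71.1 − 15.0| = 56.1 mL/min

56 mL/min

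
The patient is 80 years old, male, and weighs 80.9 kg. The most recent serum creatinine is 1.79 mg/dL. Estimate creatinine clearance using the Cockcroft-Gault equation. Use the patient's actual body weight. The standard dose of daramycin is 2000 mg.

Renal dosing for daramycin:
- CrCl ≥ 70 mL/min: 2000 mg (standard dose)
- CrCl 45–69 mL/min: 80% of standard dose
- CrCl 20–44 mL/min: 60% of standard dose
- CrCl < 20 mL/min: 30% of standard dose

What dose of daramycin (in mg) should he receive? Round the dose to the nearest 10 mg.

CrCl = (140 − 80) × 80.9 / (72 × 1.79) = 4854.0 / 128.88 ≈ 37.7 mL/min
CrCl ≈ 38 mL/min → bracket 20–44 mL/min.
60% of 2000 mg = 1200 mg

1200 mg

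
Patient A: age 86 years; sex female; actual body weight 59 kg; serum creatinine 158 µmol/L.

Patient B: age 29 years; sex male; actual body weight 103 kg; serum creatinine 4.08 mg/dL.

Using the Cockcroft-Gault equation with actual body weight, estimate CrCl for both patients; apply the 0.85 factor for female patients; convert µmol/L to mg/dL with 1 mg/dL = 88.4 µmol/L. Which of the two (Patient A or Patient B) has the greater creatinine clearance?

Patient B

Patient A: SCr = 158 / 88.4 = 1.787 mg/dL
Patient A: CrCl = (140 − 86) × 59 / (72 × 1.787) × 0.85 = 3186.0 / 128.66 × 0.85 ≈ 21.0 mL/min
Patient B: CrCl = (140 − 29) × 103 / (72 × 4.08) = 11433.0 / 293.76 ≈ 38.9 mL/min
21.0 vs 38.9 mL/min → Patient B is higher.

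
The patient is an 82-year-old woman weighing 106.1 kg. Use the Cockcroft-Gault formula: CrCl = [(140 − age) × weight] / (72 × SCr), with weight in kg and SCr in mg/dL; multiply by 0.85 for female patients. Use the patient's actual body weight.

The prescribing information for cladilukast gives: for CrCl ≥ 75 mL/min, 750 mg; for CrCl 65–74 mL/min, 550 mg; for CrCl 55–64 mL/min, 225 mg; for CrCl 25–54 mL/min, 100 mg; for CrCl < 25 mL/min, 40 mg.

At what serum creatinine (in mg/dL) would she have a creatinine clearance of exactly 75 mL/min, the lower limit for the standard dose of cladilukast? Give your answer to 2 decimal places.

0.97 mg/dL

Standard dose requires CrCl ≥ 75 mL/min.
Set (140 − 82) × 106.1 × 0.85 / (72 × SCr) = 75
SCr = (140 − 82) × 106.1 × 0.85 / (72 × 75) = 0.969 mg/dL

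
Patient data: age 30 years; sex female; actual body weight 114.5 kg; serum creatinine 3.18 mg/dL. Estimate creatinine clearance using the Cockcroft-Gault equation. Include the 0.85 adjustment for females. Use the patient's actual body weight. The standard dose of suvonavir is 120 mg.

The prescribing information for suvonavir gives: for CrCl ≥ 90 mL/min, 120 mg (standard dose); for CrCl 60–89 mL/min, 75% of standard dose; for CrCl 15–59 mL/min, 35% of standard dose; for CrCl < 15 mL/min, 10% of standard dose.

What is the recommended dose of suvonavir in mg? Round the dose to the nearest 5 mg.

40 mg

CrCl = (140 − 30) × 114.5 / (72 × 3.18) × 0.85 = 12595.0 / 228.96 × 0.85 ≈ 46.8 mL/min
CrCl ≈ 47 mL/min → bracket 15–59 mL/min.
35% of 120 mg = 42 mg → 40 mg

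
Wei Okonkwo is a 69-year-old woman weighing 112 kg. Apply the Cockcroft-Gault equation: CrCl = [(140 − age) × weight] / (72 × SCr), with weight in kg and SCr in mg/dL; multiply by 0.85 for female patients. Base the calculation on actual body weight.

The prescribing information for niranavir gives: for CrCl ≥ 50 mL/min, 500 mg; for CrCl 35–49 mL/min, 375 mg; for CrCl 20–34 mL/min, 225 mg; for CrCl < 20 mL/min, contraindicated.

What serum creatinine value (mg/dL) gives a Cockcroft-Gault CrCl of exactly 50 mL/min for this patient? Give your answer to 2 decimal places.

1.88 mg/dL

Standard dose requires CrCl ≥ 50 mL/min.
Set (140 − 69) × 112 × 0.85 / (72 × SCr) = 50
SCr = (140 − 69) × 112 × 0.85 / (72 × 50) = 1.878 mg/dL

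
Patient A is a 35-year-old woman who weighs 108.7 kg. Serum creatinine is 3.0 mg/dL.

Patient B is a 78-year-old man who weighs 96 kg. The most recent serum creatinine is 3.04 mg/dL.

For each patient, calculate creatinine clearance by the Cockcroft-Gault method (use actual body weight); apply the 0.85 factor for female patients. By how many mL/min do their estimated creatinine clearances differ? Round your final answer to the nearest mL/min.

Patient A: CrCl = (140 − 35) × 108.7 / (72 × 3) × 0.85 = 11413.5 / 216.00 × 0.85 ≈ 44.9 mL/min
Patient B: CrCl = (140 − 78) × 96 / (72 × 3.04) = 5952.0 / 218.88 ≈ 27.2 mL/min
|44.9 − 27.2| = 17.7 mL/min

18 mL/min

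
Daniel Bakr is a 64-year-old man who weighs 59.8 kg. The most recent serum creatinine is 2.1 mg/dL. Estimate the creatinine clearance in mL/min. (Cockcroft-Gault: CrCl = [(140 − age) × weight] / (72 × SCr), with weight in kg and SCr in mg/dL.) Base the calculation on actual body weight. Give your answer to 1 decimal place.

CrCl = (140 − 64) × 59.8 / (72 × 2.1) = 4544.8 / 151.20 ≈ 30.1 mL/min

30.1 mL/min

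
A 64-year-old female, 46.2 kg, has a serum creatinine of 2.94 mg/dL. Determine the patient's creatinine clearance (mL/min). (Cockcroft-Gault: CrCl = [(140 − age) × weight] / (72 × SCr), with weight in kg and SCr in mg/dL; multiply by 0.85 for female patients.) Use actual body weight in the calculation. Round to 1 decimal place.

CrCl = (140 − 64) × 46.2 / (72 × 2.94) × 0.85 = 3511.2 / 211.68 × 0.85 ≈ 14.1 mL/min

14.1 mL/min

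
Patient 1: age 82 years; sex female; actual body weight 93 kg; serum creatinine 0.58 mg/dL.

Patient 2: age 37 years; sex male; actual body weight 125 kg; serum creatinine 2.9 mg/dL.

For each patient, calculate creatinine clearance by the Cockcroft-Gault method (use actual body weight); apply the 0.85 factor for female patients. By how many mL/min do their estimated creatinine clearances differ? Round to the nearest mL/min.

48 mL/min

Patient 1: CrCl = (140 − 82) × 93 / (72 × 0.58) × 0.85 = 5394.0 / 41.76 × 0.85 ≈ 109.8 mL/min
Patient 2: CrCl = (140 − 37) × 125 / (72 × 2.9) = 12875.0 / 208.80 ≈ 61.7 mL/min
|109.8 − 61.7| = 48.1 mL/min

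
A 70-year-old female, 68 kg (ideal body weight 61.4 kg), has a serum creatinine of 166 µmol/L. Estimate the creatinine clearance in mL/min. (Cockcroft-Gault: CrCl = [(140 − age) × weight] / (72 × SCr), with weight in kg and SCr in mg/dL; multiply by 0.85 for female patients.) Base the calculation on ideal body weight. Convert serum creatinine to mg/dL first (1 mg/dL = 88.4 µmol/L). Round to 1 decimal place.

27.0 mL/min

SCr = 166 / 88.4 = 1.878 mg/dL
CrCl = (140 − 70) × 61.4 / (72 × 1.878) × 0.85 = 4298.0 / 135.22 × 0.85 ≈ 27.0 mL/min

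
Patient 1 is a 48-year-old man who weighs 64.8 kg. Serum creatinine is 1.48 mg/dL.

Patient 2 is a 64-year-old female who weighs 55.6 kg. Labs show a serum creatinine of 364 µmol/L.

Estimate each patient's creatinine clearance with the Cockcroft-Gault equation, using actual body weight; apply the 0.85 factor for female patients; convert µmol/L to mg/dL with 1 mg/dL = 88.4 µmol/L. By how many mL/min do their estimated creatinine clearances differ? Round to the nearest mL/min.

44 mL/min

Patient 1: CrCl = (140 − 48) × 64.8 / (72 × 1.48) = 5961.6 / 106.56 ≈ 55.9 mL/min
Patient 2: SCr = 364 / 88.4 = 4.118 mg/dL
Patient 2: CrCl = (140 − 64) × 55.6 / (72 × 4.118) × 0.85 = 4225.6 / 296.50 × 0.85 ≈ 12.1 mL/min
|55.9 − 12.1| = 43.8 mL/min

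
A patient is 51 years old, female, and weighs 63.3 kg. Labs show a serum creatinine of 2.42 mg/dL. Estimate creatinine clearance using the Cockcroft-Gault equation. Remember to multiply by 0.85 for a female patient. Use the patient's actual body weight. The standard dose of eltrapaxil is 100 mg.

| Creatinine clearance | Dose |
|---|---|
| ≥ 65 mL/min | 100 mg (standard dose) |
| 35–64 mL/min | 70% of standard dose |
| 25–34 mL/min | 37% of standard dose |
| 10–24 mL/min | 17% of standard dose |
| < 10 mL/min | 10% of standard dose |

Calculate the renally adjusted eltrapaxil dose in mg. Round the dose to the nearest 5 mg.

CrCl = (140 − 51) × 63.3 / (72 × 2.42) × 0.85 = 5633.7 / 174.24 × 0.85 ≈ 27.5 mL/min
CrCl ≈ 27 mL/min → bracket 25–34 mL/min.
37% of 100 mg = 37 mg → 35 mg

35 mg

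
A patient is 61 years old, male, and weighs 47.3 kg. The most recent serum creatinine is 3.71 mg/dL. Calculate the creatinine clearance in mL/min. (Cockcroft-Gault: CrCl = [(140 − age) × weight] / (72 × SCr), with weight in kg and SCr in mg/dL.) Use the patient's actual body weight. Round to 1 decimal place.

14.0 mL/min

CrCl = (140 − 61) × 47.3 / (72 × 3.71) = 3736.7 / 267.12 ≈ 14.0 mL/min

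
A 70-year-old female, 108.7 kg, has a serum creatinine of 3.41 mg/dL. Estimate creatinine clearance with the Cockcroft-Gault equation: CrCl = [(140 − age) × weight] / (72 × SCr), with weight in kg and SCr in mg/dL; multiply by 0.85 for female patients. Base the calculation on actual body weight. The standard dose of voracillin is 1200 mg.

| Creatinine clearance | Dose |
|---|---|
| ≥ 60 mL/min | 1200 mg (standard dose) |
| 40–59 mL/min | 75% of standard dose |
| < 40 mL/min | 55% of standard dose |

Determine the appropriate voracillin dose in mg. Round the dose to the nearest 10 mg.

660 mg

CrCl = (140 − 70) × 108.7 / (72 × 3.41) × 0.85 = 7609.0 / 245.52 × 0.85 ≈ 26.3 mL/min
CrCl ≈ 26 mL/min → bracket < 40 mL/min.
55% of 1200 mg = 660 mg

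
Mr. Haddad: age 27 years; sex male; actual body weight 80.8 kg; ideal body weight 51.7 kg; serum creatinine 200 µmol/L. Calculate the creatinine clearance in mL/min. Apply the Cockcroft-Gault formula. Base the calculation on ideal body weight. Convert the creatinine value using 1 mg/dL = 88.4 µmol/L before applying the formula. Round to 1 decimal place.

35.9 mL/min

SCr = 200 / 88.4 = 2.262 mg/dL
CrCl = (140 − 27) × 51.7 / (72 × 2.262) = 5842.1 / 162.86 ≈ 35.9 mL/min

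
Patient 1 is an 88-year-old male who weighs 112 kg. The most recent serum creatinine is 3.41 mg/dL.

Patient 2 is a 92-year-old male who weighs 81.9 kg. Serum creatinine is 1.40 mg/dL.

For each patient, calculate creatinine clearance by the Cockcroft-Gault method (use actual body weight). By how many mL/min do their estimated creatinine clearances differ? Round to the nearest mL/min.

15 mL/min

Patient 1: CrCl = (140 − 88) × 112 / (72 × 3.41) = 5824.0 / 245.52 ≈ 23.7 mL/min
Patient 2: CrCl = (140 − 92) × 81.9 / (72 × 1.4) = 3931.2 / 100.80 ≈ 39.0 mL/min
|23.7 − 39.0| = 15.3 mL/min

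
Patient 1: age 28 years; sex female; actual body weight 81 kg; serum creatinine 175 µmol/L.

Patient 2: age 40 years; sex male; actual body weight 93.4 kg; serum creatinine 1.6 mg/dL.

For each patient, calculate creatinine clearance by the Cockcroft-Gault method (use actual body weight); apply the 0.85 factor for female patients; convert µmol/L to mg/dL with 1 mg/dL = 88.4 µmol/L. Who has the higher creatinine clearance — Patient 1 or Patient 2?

Patient 1: SCr = 175 / 88.4 = 1.98 mg/dL
Patient 1: CrCl = (140 − 28) × 81 / (72 × 1.98) × 0.85 = 9072.0 / 142.56 × 0.85 ≈ 54.1 mL/min
Patient 2: CrCl = (140 − 40) × 93.4 / (72 × 1.6) = 9340.0 / 115.20 ≈ 81.1 mL/min
54.1 vs 81.1 mL/min → Patient 2 is higher.

Patient 2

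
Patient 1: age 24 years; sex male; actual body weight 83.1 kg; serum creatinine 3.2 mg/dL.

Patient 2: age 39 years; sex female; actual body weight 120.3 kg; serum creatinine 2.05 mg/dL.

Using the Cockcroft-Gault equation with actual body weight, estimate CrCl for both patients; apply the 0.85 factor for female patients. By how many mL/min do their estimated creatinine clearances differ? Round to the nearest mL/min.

Patient 1: CrCl = (140 − 24) × 83.1 / (72 × 3.2) = 9639.6 / 230.40 ≈ 41.8 mL/min
Patient 2: CrCl = (140 − 39) × 120.3 / (72 × 2.05) × 0.85 = 12150.3 / 147.60 × 0.85 ≈ 70.0 mL/min
|41.8 − 70.0| = 28.2 mL/min

28 mL/min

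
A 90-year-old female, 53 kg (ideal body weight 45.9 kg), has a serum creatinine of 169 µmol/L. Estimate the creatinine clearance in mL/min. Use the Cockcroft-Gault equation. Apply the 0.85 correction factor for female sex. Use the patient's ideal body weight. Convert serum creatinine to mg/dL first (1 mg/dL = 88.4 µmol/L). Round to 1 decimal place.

SCr = 169 / 88.4 = 1.912 mg/dL
CrCl = (140 − 90) × 45.9 / (72 × 1.912) × 0.85 = 2295.0 / 137.66 × 0.85 ≈ 14.2 mL/min

14.2 mL/min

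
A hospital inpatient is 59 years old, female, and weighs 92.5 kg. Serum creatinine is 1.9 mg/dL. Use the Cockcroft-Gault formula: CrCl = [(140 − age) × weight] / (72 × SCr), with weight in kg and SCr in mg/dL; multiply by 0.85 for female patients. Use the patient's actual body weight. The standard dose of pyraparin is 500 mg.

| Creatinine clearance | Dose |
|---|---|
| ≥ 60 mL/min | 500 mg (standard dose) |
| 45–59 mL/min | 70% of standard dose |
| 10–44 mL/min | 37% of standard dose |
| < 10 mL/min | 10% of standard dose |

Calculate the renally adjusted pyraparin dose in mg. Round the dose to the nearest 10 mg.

CrCl = (140 − 59) × 92.5 / (72 × 1.9) × 0.85 = 7492.5 / 136.80 × 0.85 ≈ 46.6 mL/min
CrCl ≈ 47 mL/min → bracket 45–59 mL/min.
70% of 500 mg = 350 mg

350 mg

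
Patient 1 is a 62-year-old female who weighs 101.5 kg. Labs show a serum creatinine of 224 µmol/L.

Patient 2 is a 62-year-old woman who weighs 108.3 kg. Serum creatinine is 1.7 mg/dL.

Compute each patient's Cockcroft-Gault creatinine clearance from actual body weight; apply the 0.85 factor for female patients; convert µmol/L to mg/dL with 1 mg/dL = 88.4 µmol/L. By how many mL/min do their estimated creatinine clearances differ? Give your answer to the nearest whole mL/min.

Patient 1: SCr = 224 / 88.4 = 2.534 mg/dL
Patient 1: CrCl = (140 − 62) × 101.5 / (72 × 2.534) × 0.85 = 7917.0 / 182.45 × 0.85 ≈ 36.9 mL/min
Patient 2: CrCl = (140 − 62) × 108.3 / (72 × 1.7) × 0.85 = 8447.4 / 122.40 × 0.85 ≈ 58.7 mL/min
|36.9 − 58.7| = 21.8 mL/min

22 mL/min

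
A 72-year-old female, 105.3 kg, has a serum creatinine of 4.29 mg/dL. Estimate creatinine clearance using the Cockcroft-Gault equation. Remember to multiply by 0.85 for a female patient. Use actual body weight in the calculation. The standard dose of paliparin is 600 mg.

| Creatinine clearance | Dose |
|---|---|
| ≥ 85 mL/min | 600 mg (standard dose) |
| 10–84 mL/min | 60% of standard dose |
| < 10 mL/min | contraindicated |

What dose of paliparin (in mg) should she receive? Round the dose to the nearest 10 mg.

CrCl = (140 − 72) × 105.3 / (72 × 4.29) × 0.85 = 7160.4 / 308.88 × 0.85 ≈ 19.7 mL/min
CrCl ≈ 20 mL/min → bracket 10–84 mL/min.
60% of 600 mg = 360 mg

360 mg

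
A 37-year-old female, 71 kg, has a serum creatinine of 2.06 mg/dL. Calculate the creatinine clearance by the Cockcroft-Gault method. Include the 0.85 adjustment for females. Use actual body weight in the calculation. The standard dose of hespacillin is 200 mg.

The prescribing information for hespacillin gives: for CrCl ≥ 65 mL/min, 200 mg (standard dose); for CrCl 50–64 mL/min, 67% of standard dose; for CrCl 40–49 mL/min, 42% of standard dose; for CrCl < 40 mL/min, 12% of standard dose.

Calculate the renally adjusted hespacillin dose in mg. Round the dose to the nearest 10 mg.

CrCl = (140 − 37) × 71 / (72 × 2.06) × 0.85 = 7313.0 / 148.32 × 0.85 ≈ 41.9 mL/min
CrCl ≈ 42 mL/min → bracket 40–49 mL/min.
42% of 200 mg = 84 mg → 80 mg

80 mg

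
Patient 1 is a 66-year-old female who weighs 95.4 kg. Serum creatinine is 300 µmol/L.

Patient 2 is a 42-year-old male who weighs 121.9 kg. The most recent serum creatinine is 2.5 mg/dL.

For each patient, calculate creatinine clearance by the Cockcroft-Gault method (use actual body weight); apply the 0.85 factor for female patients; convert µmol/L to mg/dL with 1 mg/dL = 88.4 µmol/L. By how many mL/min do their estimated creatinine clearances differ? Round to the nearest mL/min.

42 mL/min

Patient 1: SCr = 300 / 88.4 = 3.394 mg/dL
Patient 1: CrCl = (140 − 66) × 95.4 / (72 × 3.394) × 0.85 = 7059.6 / 244.37 × 0.85 ≈ 24.6 mL/min
Patient 2: CrCl = (140 − 42) × 121.9 / (72 × 2.5) = 11946.2 / 180.00 ≈ 66.4 mL/min
|24.6 − 66.4| = 41.8 mL/min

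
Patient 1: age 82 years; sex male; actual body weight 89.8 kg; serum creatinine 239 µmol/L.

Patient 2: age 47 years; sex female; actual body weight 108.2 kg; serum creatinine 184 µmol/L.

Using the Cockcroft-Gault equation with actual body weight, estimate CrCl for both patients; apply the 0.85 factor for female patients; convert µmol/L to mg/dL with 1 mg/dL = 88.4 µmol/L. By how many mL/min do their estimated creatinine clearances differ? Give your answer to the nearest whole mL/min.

Patient 1: SCr = 239 / 88.4 = 2.704 mg/dL
Patient 1: CrCl = (140 − 82) × 89.8 / (72 × 2.704) = 5208.4 / 194.69 ≈ 26.8 mL/min
Patient 2: SCr = 184 / 88.4 = 2.081 mg/dL
Patient 2: CrCl = (140 − 47) × 108.2 / (72 × 2.081) × 0.85 = 10062.6 / 149.83 × 0.85 ≈ 57.1 mL/min
|26.8 − 57.1| = 30.3 mL/min

30 mL/min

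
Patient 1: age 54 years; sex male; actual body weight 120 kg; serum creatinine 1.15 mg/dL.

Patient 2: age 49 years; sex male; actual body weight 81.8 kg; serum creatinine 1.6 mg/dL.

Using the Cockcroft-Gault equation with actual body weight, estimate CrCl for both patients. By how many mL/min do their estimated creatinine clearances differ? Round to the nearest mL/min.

Patient 1: CrCl = (140 − 54) × 120 / (72 × 1.15) = 10320.0 / 82.80 ≈ 124.6 mL/min
Patient 2: CrCl = (140 − 49) × 81.8 / (72 × 1.6) = 7443.8 / 115.20 ≈ 64.6 mL/min
|124.6 − 64.6| = 60.0 mL/min

60 mL/min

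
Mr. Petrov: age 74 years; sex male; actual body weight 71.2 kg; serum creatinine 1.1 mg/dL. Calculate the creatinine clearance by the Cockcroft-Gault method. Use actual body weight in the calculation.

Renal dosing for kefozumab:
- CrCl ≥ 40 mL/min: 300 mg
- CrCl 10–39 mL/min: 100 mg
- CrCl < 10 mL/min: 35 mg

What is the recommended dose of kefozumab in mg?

CrCl = (140 − 74) × 71.2 / (72 × 1.1) = 4699.2 / 79.20 ≈ 59.3 mL/min
CrCl ≈ 59 mL/min → bracket ≥ 40 mL/min.
Dose for this bracket: 300 mg.

300 mg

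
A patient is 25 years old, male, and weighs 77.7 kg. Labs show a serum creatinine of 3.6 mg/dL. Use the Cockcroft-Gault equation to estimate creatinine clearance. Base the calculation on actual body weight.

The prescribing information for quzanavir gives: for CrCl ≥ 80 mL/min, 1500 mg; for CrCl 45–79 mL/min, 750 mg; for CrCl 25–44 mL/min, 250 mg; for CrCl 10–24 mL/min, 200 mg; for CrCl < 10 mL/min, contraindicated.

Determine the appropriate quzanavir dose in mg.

CrCl = (140 − 25) × 77.7 / (72 × 3.6) = 8935.5 / 259.20 ≈ 34.5 mL/min
CrCl ≈ 34 mL/min → bracket 25–44 mL/min.
Dose for this bracket: 250 mg.

250 mg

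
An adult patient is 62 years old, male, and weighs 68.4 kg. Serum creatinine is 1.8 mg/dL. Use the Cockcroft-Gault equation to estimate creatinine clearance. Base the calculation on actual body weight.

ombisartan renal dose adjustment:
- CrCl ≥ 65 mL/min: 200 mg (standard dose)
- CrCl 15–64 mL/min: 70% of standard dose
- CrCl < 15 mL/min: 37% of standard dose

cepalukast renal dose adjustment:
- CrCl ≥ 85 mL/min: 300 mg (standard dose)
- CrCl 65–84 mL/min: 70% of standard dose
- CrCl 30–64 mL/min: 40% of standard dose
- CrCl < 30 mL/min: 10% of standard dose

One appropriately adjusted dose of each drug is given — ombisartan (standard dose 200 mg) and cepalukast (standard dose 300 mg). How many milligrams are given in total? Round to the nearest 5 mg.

CrCl = (140 − 62) × 68.4 / (72 × 1.8) = 5335.2 / 129.60 ≈ 41.2 mL/min
CrCl ≈ 41 mL/min.
ombisartan: 15–64 mL/min → 70% of 200 mg = 140 mg.
cepalukast: 30–64 mL/min → 40% of 300 mg = 120 mg.
Total = 140 + 120 = 260 mg.

260 mg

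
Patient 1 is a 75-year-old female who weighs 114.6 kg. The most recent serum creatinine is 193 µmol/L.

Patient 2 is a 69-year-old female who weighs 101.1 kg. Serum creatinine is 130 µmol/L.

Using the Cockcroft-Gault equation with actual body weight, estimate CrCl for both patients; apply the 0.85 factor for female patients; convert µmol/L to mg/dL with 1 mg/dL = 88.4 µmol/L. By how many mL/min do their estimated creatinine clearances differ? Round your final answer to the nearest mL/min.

17 mL/min

Patient 1: SCr = 193 / 88.4 = 2.183 mg/dL
Patient 1: CrCl = (140 − 75) × 114.6 / (72 × 2.183) × 0.85 = 7449.0 / 157.18 × 0.85 ≈ 40.3 mL/min
Patient 2: SCr = 130 / 88.4 = 1.471 mg/dL
Patient 2: CrCl = (140 − 69) × 101.1 / (72 × 1.471) × 0.85 = 7178.1 / 105.91 × 0.85 ≈ 57.6 mL/min
|40.3 − 57.6| = 17.3 mL/min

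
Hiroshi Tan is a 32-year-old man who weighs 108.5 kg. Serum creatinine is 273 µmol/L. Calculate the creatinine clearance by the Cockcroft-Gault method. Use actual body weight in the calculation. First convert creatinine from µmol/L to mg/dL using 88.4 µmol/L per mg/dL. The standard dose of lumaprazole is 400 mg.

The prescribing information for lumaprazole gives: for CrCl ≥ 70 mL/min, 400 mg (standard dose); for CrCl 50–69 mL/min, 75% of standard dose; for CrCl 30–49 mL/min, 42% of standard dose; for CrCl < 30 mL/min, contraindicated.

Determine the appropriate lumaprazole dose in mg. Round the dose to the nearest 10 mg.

SCr = 273 / 88.4 = 3.088 mg/dL
CrCl = (140 − 32) × 108.5 / (72 × 3.088) = 11718.0 / 222.34 ≈ 52.7 mL/min
CrCl ≈ 53 mL/min → bracket 50–69 mL/min.
75% of 400 mg = 300 mg

300 mg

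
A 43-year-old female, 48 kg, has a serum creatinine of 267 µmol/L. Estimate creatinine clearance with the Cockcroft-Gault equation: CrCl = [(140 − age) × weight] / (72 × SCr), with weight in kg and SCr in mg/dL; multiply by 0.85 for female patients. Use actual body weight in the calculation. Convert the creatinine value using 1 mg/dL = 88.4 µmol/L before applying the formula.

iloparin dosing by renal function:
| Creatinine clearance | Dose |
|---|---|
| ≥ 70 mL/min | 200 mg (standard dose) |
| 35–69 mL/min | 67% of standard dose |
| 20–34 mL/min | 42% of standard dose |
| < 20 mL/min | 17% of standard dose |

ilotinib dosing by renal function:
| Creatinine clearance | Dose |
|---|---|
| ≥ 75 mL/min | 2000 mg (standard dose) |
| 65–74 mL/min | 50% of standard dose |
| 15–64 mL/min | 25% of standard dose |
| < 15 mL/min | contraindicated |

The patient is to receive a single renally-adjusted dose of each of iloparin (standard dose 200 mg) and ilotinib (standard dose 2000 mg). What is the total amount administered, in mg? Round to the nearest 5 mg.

535 mg

SCr = 267 / 88.4 = 3.02 mg/dL
CrCl = (140 − 43) × 48 / (72 × 3.02) × 0.85 = 4656.0 / 217.44 × 0.85 ≈ 18.2 mL/min
CrCl ≈ 18 mL/min.
iloparin: < 20 mL/min → 17% of 200 mg = 34 mg.
ilotinib: 15–64 mL/min → 25% of 2000 mg = 500 mg.
Total = 34 + 500 = 534 mg.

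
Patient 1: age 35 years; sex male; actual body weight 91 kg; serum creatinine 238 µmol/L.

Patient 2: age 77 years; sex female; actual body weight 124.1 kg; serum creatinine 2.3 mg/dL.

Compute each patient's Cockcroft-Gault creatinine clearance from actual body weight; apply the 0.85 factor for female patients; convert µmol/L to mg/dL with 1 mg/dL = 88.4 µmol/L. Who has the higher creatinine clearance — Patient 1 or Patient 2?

Patient 1: SCr = 238 / 88.4 = 2.692 mg/dL
Patient 1: CrCl = (140 − 35) × 91 / (72 × 2.692) = 9555.0 / 193.82 ≈ 49.3 mL/min
Patient 2: CrCl = (140 − 77) × 124.1 / (72 × 2.3) × 0.85 = 7818.3 / 165.60 × 0.85 ≈ 40.1 mL/min
49.3 vs 40.1 mL/min → Patient 1 is higher.

Patient 1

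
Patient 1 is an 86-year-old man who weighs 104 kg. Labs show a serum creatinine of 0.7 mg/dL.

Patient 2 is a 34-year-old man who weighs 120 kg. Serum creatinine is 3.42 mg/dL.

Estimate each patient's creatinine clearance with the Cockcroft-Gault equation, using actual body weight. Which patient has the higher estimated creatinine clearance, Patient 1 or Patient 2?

Patient 1

Patient 1: CrCl = (140 − 86) × 104 / (72 × 0.7) = 5616.0 / 50.40 ≈ 111.4 mL/min
Patient 2: CrCl = (140 − 34) × 120 / (72 × 3.42) = 12720.0 / 246.24 ≈ 51.7 mL/min
111.4 vs 51.7 mL/min → Patient 1 is higher.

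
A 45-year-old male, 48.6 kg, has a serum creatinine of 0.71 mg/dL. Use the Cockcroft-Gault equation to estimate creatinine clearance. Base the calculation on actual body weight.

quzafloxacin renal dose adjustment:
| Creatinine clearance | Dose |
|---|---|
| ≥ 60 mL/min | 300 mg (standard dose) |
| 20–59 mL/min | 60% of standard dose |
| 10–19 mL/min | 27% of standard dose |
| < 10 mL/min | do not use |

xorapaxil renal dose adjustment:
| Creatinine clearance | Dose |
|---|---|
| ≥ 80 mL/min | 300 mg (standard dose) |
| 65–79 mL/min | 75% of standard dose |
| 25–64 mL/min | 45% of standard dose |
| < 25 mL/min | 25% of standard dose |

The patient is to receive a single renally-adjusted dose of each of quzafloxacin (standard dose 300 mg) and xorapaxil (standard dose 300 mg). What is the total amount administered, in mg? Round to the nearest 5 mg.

CrCl = (140 − 45) × 48.6 / (72 × 0.71) = 4617.0 / 51.12 ≈ 90.3 mL/min
CrCl ≈ 90 mL/min.
quzafloxacin: ≥ 60 mL/min → 100% of 300 mg = 300 mg.
xorapaxil: ≥ 80 mL/min → 100% of 300 mg = 300 mg.
Total = 300 + 300 = 600 mg.

600 mg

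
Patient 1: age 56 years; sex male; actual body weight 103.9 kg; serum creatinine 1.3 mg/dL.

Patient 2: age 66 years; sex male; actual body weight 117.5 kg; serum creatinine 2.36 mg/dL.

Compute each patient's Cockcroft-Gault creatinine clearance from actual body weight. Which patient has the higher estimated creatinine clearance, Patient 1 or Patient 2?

Patient 1: CrCl = (140 − 56) × 103.9 / (72 × 1.3) = 8727.6 / 93.60 ≈ 93.2 mL/min
Patient 2: CrCl = (140 − 66) × 117.5 / (72 × 2.36) = 8695.0 / 169.92 ≈ 51.2 mL/min
93.2 vs 51.2 mL/min → Patient 1 is higher.

Patient 1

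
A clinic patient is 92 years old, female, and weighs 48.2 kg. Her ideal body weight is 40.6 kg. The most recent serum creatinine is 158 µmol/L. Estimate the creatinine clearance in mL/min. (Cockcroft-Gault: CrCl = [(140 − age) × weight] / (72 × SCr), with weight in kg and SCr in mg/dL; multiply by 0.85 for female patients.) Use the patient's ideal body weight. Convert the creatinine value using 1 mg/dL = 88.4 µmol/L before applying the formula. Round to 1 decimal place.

12.9 mL/min

SCr = 158 / 88.4 = 1.787 mg/dL
CrCl = (140 − 92) × 40.6 / (72 × 1.787) × 0.85 = 1948.8 / 128.66 × 0.85 ≈ 12.9 mL/min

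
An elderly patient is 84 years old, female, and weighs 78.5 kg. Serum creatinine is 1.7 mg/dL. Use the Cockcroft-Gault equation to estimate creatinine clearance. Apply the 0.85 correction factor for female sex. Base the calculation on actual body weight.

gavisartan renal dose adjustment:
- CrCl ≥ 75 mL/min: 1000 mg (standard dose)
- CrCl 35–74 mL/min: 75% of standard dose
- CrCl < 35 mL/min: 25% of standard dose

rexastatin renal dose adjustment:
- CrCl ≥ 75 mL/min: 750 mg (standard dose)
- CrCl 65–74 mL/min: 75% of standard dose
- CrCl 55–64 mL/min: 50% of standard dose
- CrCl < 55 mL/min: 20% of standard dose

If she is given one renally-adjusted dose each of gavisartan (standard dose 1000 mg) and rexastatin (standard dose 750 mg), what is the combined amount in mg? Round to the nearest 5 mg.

400 mg

CrCl = (140 − 84) × 78.5 / (72 × 1.7) × 0.85 = 4396.0 / 122.40 × 0.85 ≈ 30.5 mL/min
CrCl ≈ 31 mL/min.
gavisartan: < 35 mL/min → 25% of 1000 mg = 250 mg.
rexastatin: < 55 mL/min → 20% of 750 mg = 150 mg.
Total = 250 + 150 = 400 mg.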